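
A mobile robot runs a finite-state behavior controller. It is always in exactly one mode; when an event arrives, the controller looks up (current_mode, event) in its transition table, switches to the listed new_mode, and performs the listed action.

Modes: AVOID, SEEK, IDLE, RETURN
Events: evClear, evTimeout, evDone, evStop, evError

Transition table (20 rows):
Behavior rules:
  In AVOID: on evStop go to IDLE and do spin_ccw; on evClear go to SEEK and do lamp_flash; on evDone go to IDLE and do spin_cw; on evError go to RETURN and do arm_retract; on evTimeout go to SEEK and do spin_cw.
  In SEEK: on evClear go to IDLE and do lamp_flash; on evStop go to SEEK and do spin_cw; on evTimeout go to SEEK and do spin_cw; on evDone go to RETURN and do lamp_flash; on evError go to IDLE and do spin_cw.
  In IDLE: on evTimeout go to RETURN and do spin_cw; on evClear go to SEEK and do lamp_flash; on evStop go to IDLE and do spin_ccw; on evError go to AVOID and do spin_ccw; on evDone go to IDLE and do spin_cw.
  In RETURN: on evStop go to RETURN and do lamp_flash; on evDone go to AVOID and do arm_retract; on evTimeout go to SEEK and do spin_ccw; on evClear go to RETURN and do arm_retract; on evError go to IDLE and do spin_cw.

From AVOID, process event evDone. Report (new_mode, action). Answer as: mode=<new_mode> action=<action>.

mode=IDLE action=spin_cw

current mode = AVOID; filter table to that mode:
  (AVOID, evStop) → (IDLE, spin_ccw)
  (AVOID, evClear) → (SEEK, lamp_flash)
  (AVOID, evDone) → (IDLE, spin_cw)  ← event matches
  (AVOID, evError) → (RETURN, arm_retract)
  (AVOID, evTimeout) → (SEEK, spin_cw)
event = evDone selects (IDLE, spin_cw)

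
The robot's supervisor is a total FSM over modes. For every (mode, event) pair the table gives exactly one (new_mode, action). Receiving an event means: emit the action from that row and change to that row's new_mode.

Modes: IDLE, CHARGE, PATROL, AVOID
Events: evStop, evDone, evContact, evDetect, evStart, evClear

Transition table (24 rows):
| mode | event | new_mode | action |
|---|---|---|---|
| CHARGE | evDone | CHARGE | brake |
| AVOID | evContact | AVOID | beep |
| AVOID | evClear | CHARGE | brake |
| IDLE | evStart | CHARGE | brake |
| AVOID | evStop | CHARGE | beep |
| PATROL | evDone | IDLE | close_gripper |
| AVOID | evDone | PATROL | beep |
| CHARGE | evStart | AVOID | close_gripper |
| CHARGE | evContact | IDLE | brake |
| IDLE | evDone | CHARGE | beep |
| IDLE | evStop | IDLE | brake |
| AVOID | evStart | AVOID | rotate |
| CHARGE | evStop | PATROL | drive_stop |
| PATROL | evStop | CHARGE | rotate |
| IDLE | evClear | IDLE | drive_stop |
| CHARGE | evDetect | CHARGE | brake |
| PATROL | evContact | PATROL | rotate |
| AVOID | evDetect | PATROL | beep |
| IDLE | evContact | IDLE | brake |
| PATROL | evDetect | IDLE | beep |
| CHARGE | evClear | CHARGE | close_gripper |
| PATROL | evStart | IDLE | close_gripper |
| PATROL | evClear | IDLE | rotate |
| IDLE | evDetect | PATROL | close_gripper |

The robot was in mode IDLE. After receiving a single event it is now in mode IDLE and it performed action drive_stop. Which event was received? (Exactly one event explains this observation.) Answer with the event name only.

evClear

try evStop: (IDLE, evStop) → (IDLE, brake)
try evDone: (IDLE, evDone) → (CHARGE, beep)
try evContact: (IDLE, evContact) → (IDLE, brake)
try evDetect: (IDLE, evDetect) → (PATROL, close_gripper)
try evStart: (IDLE, evStart) → (CHARGE, brake)
try evClear: (IDLE, evClear) → (IDLE, drive_stop)  ← matches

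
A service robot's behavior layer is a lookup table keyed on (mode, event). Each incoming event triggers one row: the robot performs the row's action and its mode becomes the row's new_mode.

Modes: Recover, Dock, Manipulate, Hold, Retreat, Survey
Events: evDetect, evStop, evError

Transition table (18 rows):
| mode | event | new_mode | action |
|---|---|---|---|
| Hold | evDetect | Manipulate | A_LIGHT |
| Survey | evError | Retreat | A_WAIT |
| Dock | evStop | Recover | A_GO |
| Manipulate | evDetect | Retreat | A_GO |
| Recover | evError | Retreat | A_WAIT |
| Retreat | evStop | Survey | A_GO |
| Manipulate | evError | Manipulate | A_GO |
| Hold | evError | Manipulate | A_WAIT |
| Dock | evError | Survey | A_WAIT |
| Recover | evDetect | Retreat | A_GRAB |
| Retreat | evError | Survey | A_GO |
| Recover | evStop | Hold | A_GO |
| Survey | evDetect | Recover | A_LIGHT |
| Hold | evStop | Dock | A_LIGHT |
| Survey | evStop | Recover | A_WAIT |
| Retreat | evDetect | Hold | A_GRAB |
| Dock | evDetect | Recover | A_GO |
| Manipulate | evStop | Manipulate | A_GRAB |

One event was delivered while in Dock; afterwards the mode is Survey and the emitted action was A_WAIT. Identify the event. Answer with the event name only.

try evDetect: (Dock, evDetect) → (Recover, A_GO)
try evStop: (Dock, evStop) → (Recover, A_GO)
try evError: (Dock, evError) → (Survey, A_WAIT)  ← matches

evError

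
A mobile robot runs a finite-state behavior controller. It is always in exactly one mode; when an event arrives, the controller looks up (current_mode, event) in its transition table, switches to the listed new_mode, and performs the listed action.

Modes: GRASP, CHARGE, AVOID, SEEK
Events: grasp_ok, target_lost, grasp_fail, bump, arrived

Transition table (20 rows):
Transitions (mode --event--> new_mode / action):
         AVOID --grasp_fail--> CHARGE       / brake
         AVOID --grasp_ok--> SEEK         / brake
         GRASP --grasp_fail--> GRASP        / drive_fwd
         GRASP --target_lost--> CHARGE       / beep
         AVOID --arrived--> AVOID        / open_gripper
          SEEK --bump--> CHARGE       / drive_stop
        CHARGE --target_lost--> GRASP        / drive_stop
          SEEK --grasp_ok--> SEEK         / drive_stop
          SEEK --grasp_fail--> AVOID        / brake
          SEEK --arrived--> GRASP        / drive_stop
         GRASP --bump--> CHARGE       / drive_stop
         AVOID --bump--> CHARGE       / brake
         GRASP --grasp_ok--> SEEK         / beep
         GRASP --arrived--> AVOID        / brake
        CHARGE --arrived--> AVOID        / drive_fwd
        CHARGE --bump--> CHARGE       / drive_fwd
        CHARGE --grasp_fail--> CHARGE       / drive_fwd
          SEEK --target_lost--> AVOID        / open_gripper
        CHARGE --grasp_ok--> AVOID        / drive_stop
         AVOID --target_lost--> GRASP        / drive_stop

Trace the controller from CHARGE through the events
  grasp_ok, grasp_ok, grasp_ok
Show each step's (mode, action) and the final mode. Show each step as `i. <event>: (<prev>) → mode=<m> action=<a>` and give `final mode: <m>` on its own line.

1. grasp_ok: (CHARGE) → mode=AVOID action=drive_stop
2. grasp_ok: (AVOID) → mode=SEEK action=brake
3. grasp_ok: (SEEK) → mode=SEEK action=drive_stop

final mode: SEEK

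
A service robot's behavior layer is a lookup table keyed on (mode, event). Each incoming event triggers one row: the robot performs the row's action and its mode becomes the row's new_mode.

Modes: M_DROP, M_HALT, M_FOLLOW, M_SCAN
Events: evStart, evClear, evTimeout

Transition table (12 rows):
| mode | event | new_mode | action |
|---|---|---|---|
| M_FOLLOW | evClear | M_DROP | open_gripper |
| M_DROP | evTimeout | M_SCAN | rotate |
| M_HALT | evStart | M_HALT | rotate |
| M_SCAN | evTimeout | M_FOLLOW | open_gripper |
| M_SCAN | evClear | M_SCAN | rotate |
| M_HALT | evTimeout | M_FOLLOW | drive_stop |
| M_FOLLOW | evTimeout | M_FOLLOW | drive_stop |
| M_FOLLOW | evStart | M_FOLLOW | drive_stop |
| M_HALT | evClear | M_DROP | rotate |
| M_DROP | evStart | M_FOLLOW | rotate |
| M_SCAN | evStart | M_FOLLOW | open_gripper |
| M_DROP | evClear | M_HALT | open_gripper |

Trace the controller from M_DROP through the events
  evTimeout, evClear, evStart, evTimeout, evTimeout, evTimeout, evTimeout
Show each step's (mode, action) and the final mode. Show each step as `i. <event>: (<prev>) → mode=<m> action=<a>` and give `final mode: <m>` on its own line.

final mode: M_FOLLOW

1. evTimeout: (M_DROP) → mode=M_SCAN action=rotate
2. evClear: (M_SCAN) → mode=M_SCAN action=rotate
3. evStart: (M_SCAN) → mode=M_FOLLOW action=open_gripper
4. evTimeout: (M_FOLLOW) → mode=M_FOLLOW action=drive_stop
5. evTimeout: (M_FOLLOW) → mode=M_FOLLOW action=drive_stop
6. evTimeout: (M_FOLLOW) → mode=M_FOLLOW action=drive_stop
7. evTimeout: (M_FOLLOW) → mode=M_FOLLOW action=drive_stop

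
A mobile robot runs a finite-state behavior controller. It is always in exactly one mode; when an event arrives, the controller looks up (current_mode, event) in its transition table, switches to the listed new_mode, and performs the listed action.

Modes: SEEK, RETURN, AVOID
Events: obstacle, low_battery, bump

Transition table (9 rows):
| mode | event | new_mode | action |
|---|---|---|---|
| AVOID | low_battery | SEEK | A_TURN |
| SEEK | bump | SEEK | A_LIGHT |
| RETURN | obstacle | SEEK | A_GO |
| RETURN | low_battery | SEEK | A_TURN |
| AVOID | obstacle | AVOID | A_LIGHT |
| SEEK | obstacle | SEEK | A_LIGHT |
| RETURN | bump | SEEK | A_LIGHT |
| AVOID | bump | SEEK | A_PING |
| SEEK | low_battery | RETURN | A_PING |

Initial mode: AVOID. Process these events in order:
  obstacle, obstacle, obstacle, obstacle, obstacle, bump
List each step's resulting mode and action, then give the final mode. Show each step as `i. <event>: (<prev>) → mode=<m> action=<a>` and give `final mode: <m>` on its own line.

final mode: SEEK

1. obstacle: (AVOID) → mode=AVOID action=A_LIGHT
2. obstacle: (AVOID) → mode=AVOID action=A_LIGHT
3. obstacle: (AVOID) → mode=AVOID action=A_LIGHT
4. obstacle: (AVOID) → mode=AVOID action=A_LIGHT
5. obstacle: (AVOID) → mode=AVOID action=A_LIGHT
6. bump: (AVOID) → mode=SEEK action=A_PING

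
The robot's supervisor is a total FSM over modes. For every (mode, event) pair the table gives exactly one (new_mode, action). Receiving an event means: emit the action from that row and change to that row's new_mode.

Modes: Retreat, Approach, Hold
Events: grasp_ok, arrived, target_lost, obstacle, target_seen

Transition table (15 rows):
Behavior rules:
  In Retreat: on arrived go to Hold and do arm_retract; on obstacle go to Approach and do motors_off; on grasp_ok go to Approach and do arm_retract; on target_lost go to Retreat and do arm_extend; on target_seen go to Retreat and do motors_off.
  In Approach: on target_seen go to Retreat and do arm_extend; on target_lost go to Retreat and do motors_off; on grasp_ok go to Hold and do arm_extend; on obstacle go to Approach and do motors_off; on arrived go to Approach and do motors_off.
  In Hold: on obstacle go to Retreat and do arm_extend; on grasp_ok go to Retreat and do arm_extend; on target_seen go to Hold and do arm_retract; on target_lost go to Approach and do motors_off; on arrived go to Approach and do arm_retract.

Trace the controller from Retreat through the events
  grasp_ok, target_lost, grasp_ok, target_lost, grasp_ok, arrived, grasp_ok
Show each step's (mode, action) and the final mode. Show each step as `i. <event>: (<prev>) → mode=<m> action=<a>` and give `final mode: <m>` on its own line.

1. grasp_ok: (Retreat) → mode=Approach action=arm_retract
2. target_lost: (Approach) → mode=Retreat action=motors_off
3. grasp_ok: (Retreat) → mode=Approach action=arm_retract
4. target_lost: (Approach) → mode=Retreat action=motors_off
5. grasp_ok: (Retreat) → mode=Approach action=arm_retract
6. arrived: (Approach) → mode=Approach action=motors_off
7. grasp_ok: (Approach) → mode=Hold action=arm_extend

final mode: Hold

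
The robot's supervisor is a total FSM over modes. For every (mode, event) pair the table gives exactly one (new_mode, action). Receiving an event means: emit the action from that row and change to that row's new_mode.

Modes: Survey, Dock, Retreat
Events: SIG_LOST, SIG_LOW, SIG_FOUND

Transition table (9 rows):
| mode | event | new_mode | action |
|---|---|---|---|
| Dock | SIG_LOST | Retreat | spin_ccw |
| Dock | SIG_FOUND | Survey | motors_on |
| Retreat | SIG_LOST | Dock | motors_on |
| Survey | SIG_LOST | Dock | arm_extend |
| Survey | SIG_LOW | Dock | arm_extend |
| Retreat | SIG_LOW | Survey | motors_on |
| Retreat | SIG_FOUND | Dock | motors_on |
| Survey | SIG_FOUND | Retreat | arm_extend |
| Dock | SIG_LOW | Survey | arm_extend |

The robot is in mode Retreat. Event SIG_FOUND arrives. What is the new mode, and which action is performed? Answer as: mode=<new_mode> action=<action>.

current mode = Retreat; filter table to that mode:
  (Retreat, SIG_LOST) → (Dock, motors_on)
  (Retreat, SIG_LOW) → (Survey, motors_on)
  (Retreat, SIG_FOUND) → (Dock, motors_on)  ← event matches
event = SIG_FOUND selects (Dock, motors_on)

mode=Dock action=motors_on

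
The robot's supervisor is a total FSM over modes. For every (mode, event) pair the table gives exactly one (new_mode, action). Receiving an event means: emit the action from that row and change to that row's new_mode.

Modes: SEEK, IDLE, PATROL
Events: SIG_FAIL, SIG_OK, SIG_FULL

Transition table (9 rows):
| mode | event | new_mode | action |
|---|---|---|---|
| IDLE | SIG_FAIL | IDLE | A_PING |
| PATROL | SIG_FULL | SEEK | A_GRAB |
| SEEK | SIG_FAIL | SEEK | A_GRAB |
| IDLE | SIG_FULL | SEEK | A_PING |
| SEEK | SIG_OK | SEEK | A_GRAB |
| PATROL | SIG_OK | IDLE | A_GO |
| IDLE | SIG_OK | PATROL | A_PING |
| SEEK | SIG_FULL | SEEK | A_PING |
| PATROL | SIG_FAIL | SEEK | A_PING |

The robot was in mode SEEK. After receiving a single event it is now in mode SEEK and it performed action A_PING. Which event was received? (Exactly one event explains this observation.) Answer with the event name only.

SIG_FULL

try SIG_FAIL: (SEEK, SIG_FAIL) → (SEEK, A_GRAB)
try SIG_OK: (SEEK, SIG_OK) → (SEEK, A_GRAB)
try SIG_FULL: (SEEK, SIG_FULL) → (SEEK, A_PING)  ← matches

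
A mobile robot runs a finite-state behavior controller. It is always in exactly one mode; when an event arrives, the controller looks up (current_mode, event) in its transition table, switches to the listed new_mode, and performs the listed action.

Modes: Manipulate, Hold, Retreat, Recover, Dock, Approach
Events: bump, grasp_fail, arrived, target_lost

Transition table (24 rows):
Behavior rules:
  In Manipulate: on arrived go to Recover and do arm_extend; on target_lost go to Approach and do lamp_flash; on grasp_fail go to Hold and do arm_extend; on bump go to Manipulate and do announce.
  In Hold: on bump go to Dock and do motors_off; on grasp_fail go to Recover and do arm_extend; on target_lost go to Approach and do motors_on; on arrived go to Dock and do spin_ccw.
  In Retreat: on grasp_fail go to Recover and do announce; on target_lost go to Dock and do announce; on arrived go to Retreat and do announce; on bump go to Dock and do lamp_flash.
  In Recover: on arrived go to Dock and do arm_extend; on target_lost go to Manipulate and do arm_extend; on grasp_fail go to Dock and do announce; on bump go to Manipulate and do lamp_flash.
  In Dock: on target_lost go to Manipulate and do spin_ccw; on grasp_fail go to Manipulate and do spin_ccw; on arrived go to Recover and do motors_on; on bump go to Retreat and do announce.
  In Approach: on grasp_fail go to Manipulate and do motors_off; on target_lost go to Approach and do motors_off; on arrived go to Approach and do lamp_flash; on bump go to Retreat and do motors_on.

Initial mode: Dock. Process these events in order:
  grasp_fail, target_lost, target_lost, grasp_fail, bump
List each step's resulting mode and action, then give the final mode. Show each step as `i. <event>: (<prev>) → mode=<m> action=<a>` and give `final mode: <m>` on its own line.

final mode: Manipulate

1. grasp_fail: (Dock) → mode=Manipulate action=spin_ccw
2. target_lost: (Manipulate) → mode=Approach action=lamp_flash
3. target_lost: (Approach) → mode=Approach action=motors_off
4. grasp_fail: (Approach) → mode=Manipulate action=motors_off
5. bump: (Manipulate) → mode=Manipulate action=announce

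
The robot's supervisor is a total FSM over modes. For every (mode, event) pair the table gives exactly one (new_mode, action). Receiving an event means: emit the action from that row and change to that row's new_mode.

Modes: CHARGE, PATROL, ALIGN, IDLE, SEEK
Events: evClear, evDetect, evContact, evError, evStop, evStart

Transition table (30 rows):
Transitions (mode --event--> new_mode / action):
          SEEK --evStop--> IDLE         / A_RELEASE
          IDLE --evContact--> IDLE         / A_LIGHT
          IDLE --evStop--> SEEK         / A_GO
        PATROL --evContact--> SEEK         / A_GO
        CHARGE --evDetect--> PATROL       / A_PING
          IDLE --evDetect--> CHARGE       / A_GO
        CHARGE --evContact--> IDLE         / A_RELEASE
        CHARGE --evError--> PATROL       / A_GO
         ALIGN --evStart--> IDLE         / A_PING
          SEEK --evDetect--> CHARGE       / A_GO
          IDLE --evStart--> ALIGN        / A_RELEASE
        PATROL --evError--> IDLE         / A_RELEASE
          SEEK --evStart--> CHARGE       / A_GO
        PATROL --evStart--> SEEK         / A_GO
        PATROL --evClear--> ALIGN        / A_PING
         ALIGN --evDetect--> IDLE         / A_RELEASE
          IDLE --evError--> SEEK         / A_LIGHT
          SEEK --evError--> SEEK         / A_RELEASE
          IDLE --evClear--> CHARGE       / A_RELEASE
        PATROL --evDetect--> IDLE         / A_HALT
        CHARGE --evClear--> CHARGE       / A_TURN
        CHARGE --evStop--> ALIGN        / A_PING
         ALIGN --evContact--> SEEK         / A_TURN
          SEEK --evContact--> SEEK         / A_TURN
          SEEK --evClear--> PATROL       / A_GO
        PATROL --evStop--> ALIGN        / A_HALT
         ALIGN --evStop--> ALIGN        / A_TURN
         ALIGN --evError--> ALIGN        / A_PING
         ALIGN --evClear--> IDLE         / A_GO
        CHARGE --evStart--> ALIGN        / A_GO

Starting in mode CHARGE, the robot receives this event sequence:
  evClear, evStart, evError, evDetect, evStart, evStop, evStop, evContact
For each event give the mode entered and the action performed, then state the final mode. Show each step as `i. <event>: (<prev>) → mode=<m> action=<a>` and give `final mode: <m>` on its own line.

final mode: SEEK

1. evClear: (CHARGE) → mode=CHARGE action=A_TURN
2. evStart: (CHARGE) → mode=ALIGN action=A_GO
3. evError: (ALIGN) → mode=ALIGN action=A_PING
4. evDetect: (ALIGN) → mode=IDLE action=A_RELEASE
5. evStart: (IDLE) → mode=ALIGN action=A_RELEASE
6. evStop: (ALIGN) → mode=ALIGN action=A_TURN
7. evStop: (ALIGN) → mode=ALIGN action=A_TURN
8. evContact: (ALIGN) → mode=SEEK action=A_TURN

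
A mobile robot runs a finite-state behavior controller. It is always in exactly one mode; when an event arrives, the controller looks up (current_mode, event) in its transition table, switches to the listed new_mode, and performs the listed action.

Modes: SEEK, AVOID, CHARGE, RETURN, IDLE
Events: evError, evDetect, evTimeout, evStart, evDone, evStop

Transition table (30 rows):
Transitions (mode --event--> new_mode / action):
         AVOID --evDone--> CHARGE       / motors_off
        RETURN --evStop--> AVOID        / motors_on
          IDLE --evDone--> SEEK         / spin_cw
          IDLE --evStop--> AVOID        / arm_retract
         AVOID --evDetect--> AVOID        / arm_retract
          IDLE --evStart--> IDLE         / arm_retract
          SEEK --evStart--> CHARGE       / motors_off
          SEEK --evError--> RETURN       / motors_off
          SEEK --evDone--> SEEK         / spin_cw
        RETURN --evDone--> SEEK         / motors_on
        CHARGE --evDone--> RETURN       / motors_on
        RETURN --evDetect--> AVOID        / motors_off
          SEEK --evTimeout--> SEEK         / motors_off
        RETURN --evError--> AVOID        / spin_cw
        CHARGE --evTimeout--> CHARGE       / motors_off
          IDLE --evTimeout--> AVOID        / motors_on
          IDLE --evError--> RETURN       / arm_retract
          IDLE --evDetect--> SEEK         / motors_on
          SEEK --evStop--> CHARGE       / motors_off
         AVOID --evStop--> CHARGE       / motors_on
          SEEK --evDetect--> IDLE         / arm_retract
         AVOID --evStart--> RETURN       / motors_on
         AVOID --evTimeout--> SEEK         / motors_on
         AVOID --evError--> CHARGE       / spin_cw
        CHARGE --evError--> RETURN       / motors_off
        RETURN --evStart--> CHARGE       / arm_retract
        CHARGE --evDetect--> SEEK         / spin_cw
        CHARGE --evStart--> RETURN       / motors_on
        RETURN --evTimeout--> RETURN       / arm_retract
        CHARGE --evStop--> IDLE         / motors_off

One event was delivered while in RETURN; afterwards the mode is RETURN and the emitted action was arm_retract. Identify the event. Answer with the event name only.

try evError: (RETURN, evError) → (AVOID, spin_cw)
try evDetect: (RETURN, evDetect) → (AVOID, motors_off)
try evTimeout: (RETURN, evTimeout) → (RETURN, arm_retract)  ← matches
try evStart: (RETURN, evStart) → (CHARGE, arm_retract)
try evDone: (RETURN, evDone) → (SEEK, motors_on)
try evStop: (RETURN, evStop) → (AVOID, motors_on)

evTimeout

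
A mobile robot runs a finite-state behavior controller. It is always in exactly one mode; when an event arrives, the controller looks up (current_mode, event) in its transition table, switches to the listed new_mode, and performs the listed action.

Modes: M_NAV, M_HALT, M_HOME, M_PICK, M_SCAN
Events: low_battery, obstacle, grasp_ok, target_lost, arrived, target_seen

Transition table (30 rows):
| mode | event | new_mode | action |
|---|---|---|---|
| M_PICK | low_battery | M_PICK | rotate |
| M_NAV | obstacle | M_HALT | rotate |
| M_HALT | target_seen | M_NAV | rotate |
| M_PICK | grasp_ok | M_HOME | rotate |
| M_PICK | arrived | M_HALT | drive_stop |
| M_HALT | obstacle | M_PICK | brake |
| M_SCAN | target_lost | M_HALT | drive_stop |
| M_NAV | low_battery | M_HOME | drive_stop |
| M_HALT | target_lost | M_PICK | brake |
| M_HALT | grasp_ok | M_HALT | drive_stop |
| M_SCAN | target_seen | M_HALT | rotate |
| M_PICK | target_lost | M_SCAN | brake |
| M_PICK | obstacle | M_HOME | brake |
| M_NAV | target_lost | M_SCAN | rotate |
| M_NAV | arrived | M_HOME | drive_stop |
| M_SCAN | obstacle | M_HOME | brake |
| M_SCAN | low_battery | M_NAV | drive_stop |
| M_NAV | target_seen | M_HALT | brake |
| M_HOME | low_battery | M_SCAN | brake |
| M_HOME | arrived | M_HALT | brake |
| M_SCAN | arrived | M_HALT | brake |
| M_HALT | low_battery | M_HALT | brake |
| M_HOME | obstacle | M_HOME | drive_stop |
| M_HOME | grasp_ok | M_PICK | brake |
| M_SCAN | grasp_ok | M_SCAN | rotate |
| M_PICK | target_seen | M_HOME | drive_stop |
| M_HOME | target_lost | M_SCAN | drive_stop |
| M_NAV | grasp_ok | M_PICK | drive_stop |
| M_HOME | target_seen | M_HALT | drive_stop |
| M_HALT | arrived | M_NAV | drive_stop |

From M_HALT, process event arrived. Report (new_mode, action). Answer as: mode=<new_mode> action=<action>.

mode=M_NAV action=drive_stop

current mode = M_HALT; filter table to that mode:
  (M_HALT, target_seen) → (M_NAV, rotate)
  (M_HALT, obstacle) → (M_PICK, brake)
  (M_HALT, target_lost) → (M_PICK, brake)
  (M_HALT, grasp_ok) → (M_HALT, drive_stop)
  (M_HALT, low_battery) → (M_HALT, brake)
  (M_HALT, arrived) → (M_NAV, drive_stop)  ← event matches
event = arrived selects (M_NAV, drive_stop)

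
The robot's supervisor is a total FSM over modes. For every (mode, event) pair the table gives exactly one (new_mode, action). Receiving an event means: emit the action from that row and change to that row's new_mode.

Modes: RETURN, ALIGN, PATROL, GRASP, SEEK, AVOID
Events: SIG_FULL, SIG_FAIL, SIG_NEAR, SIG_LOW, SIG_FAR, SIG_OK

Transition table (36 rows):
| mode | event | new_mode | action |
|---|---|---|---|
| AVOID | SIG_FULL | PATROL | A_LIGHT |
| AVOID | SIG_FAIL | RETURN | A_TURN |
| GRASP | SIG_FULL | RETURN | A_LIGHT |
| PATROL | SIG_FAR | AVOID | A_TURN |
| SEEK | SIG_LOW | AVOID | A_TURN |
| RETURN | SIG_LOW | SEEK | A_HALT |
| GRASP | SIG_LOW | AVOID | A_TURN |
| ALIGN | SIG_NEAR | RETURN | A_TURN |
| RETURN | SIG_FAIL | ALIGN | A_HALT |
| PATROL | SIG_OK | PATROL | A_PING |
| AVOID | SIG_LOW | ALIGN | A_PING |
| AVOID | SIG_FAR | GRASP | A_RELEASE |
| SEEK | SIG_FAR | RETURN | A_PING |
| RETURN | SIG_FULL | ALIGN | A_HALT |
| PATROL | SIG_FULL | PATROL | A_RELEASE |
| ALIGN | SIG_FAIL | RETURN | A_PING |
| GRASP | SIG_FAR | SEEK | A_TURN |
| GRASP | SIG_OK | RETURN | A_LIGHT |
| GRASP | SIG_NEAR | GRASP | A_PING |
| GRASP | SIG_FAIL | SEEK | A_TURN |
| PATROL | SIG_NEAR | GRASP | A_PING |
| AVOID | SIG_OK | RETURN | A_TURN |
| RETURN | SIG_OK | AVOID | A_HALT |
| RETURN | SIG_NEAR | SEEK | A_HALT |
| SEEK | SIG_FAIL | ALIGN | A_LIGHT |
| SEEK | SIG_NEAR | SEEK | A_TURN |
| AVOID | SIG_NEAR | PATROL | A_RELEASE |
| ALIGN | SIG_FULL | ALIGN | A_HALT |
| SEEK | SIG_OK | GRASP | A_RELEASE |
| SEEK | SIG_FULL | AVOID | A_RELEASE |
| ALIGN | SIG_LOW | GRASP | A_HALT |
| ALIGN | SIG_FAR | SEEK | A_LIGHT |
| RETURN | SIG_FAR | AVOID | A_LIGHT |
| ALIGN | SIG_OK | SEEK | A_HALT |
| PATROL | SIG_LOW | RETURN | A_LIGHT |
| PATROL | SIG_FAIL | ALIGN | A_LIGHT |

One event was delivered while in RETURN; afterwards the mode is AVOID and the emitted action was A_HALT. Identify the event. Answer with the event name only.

SIG_OK

try SIG_FULL: (RETURN, SIG_FULL) → (ALIGN, A_HALT)
try SIG_FAIL: (RETURN, SIG_FAIL) → (ALIGN, A_HALT)
try SIG_NEAR: (RETURN, SIG_NEAR) → (SEEK, A_HALT)
try SIG_LOW: (RETURN, SIG_LOW) → (SEEK, A_HALT)
try SIG_FAR: (RETURN, SIG_FAR) → (AVOID, A_LIGHT)
try SIG_OK: (RETURN, SIG_OK) → (AVOID, A_HALT)  ← matches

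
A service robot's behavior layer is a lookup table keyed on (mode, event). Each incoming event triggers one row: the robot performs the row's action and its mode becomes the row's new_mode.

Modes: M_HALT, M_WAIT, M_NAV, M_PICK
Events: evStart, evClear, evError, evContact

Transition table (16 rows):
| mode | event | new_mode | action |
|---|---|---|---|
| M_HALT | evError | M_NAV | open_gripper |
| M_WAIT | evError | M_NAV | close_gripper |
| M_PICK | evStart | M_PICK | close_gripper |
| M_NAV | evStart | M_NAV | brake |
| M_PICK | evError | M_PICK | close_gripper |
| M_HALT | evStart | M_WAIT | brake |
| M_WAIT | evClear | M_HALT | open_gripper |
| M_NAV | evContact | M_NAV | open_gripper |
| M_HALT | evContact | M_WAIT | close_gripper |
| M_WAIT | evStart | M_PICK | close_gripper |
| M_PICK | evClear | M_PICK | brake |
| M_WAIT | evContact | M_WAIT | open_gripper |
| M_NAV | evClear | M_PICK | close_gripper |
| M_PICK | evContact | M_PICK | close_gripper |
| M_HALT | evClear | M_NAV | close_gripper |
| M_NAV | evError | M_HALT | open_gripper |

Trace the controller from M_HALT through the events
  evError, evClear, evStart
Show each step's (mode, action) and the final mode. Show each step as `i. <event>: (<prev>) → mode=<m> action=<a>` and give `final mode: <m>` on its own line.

final mode: M_PICK

1. evError: (M_HALT) → mode=M_NAV action=open_gripper
2. evClear: (M_NAV) → mode=M_PICK action=close_gripper
3. evStart: (M_PICK) → mode=M_PICK action=close_gripper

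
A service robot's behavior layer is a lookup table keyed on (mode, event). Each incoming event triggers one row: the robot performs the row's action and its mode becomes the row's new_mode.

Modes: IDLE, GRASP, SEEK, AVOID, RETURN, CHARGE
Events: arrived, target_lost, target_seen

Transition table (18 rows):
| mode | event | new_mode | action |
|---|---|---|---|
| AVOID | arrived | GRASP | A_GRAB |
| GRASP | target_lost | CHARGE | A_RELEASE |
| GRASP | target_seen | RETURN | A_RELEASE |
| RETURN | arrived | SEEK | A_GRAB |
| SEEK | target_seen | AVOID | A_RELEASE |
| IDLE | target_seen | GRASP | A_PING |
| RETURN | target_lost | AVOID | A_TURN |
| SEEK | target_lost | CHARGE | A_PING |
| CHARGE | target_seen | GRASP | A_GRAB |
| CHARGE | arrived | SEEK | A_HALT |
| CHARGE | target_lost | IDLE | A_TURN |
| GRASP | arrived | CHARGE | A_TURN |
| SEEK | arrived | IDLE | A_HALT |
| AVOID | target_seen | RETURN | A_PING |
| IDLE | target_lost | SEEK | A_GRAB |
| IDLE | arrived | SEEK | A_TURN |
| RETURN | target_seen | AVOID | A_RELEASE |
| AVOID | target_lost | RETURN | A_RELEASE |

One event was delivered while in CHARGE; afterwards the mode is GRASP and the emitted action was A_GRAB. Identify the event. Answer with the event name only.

try arrived: (CHARGE, arrived) → (SEEK, A_HALT)
try target_lost: (CHARGE, target_lost) → (IDLE, A_TURN)
try target_seen: (CHARGE, target_seen) → (GRASP, A_GRAB)  ← matches

target_seen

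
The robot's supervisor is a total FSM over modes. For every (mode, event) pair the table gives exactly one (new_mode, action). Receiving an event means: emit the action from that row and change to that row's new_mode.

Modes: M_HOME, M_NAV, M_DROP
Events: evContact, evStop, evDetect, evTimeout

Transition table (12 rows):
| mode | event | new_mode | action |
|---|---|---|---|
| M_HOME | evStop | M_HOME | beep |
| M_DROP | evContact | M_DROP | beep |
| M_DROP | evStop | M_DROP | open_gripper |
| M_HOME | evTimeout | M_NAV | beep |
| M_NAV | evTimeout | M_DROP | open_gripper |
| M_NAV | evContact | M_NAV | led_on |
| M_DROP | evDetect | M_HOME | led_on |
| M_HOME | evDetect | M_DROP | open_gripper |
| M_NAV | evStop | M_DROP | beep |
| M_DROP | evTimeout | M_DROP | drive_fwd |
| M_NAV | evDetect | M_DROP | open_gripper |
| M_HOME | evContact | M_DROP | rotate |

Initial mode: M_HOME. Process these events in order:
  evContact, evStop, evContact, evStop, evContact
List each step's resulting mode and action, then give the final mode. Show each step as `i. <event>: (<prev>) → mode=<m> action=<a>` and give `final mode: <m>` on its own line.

final mode: M_DROP

1. evContact: (M_HOME) → mode=M_DROP action=rotate
2. evStop: (M_DROP) → mode=M_DROP action=open_gripper
3. evContact: (M_DROP) → mode=M_DROP action=beep
4. evStop: (M_DROP) → mode=M_DROP action=open_gripper
5. evContact: (M_DROP) → mode=M_DROP action=beep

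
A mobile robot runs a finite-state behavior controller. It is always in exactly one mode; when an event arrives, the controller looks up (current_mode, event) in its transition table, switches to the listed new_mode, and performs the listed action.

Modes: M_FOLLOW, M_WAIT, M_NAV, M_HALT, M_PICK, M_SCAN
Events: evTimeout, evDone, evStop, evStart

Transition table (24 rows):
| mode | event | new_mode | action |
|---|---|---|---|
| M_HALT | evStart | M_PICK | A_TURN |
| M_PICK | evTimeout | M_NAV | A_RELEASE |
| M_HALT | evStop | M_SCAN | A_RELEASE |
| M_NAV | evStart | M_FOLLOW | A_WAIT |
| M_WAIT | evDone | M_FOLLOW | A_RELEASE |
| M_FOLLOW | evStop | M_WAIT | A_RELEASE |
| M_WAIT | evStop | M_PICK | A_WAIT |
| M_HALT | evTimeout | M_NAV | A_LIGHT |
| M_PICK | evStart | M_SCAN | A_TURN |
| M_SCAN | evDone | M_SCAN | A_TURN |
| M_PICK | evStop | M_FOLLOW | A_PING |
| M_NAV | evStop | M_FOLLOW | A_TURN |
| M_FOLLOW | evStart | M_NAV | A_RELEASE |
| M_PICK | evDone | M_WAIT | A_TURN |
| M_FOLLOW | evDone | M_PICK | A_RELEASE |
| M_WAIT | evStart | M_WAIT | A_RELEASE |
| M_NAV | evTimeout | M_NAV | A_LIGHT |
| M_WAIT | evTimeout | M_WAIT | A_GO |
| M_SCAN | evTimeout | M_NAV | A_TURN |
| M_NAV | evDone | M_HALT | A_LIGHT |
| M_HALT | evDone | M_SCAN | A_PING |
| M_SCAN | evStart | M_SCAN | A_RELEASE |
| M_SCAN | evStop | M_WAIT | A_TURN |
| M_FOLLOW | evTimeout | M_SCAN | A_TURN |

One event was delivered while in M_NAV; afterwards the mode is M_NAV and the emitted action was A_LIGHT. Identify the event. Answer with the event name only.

try evTimeout: (M_NAV, evTimeout) → (M_NAV, A_LIGHT)  ← matches
try evDone: (M_NAV, evDone) → (M_HALT, A_LIGHT)
try evStop: (M_NAV, evStop) → (M_FOLLOW, A_TURN)
try evStart: (M_NAV, evStart) → (M_FOLLOW, A_WAIT)

evTimeout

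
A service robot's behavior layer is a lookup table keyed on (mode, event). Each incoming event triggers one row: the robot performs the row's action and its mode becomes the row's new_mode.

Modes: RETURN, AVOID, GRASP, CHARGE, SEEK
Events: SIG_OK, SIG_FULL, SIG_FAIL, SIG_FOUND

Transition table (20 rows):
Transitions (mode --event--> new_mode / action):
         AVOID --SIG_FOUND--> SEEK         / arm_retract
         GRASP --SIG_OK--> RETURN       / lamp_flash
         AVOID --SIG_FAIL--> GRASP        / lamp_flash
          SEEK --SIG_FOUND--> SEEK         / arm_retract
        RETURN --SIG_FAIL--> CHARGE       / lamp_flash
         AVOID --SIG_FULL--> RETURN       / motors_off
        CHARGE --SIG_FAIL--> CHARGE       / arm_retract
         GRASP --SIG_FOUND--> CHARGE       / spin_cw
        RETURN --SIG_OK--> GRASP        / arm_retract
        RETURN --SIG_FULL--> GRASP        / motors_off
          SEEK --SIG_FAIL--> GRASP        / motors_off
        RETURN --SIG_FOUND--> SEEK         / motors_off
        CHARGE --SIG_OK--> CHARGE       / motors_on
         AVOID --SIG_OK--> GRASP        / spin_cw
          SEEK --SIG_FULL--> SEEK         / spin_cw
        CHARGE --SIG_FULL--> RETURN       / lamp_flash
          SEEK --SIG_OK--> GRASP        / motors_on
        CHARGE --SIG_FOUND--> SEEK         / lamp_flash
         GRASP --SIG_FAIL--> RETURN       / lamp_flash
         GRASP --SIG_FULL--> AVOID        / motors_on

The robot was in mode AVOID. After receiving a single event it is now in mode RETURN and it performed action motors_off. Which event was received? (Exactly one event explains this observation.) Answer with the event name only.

try SIG_OK: (AVOID, SIG_OK) → (GRASP, spin_cw)
try SIG_FULL: (AVOID, SIG_FULL) → (RETURN, motors_off)  ← matches
try SIG_FAIL: (AVOID, SIG_FAIL) → (GRASP, lamp_flash)
try SIG_FOUND: (AVOID, SIG_FOUND) → (SEEK, arm_retract)

SIG_FULL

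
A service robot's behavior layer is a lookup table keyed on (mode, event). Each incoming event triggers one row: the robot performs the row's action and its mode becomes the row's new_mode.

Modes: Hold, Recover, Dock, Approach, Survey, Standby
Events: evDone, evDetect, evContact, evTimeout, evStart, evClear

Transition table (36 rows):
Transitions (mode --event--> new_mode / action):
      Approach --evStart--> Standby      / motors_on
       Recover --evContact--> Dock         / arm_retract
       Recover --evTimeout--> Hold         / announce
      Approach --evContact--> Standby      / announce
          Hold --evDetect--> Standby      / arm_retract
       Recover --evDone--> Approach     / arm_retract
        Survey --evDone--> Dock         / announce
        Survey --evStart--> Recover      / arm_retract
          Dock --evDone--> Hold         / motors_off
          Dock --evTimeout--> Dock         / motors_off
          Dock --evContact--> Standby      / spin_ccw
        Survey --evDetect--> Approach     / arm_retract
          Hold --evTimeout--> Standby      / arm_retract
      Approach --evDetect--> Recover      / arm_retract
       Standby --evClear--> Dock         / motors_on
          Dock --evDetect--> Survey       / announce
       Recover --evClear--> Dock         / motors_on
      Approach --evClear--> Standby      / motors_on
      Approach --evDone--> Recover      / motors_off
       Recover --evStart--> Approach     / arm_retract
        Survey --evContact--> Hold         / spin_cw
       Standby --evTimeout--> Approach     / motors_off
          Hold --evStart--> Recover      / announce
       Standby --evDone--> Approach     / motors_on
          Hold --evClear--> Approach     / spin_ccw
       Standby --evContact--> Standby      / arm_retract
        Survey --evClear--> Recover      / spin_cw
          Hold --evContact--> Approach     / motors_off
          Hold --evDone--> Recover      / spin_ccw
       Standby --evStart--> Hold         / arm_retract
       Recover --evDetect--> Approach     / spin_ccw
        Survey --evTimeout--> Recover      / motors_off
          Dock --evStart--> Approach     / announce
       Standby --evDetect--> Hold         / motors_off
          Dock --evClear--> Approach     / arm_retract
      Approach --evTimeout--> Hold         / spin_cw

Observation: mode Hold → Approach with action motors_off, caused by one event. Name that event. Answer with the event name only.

evContact

try evDone: (Hold, evDone) → (Recover, spin_ccw)
try evDetect: (Hold, evDetect) → (Standby, arm_retract)
try evContact: (Hold, evContact) → (Approach, motors_off)  ← matches
try evTimeout: (Hold, evTimeout) → (Standby, arm_retract)
try evStart: (Hold, evStart) → (Recover, announce)
try evClear: (Hold, evClear) → (Approach, spin_ccw)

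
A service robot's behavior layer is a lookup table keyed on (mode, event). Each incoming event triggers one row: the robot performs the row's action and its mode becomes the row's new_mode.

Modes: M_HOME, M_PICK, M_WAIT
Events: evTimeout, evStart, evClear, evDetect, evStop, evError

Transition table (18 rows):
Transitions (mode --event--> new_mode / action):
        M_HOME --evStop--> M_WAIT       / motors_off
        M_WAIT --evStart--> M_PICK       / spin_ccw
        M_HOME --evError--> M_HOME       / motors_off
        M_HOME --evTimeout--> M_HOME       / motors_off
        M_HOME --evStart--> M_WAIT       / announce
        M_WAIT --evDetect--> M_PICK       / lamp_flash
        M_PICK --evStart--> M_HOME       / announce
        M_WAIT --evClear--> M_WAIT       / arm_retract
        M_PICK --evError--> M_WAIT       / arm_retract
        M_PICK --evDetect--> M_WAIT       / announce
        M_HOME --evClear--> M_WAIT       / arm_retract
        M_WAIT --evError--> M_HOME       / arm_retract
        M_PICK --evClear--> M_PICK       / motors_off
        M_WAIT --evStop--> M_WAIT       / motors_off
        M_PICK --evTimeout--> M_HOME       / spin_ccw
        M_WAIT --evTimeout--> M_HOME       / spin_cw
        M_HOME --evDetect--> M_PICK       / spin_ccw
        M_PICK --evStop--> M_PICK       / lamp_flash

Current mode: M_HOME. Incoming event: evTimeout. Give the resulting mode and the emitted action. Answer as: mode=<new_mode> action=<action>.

current mode = M_HOME; filter table to that mode:
  (M_HOME, evStop) → (M_WAIT, motors_off)
  (M_HOME, evError) → (M_HOME, motors_off)
  (M_HOME, evTimeout) → (M_HOME, motors_off)  ← event matches
  (M_HOME, evStart) → (M_WAIT, announce)
  (M_HOME, evClear) → (M_WAIT, arm_retract)
  (M_HOME, evDetect) → (M_PICK, spin_ccw)
event = evTimeout selects (M_HOME, motors_off)

mode=M_HOME action=motors_off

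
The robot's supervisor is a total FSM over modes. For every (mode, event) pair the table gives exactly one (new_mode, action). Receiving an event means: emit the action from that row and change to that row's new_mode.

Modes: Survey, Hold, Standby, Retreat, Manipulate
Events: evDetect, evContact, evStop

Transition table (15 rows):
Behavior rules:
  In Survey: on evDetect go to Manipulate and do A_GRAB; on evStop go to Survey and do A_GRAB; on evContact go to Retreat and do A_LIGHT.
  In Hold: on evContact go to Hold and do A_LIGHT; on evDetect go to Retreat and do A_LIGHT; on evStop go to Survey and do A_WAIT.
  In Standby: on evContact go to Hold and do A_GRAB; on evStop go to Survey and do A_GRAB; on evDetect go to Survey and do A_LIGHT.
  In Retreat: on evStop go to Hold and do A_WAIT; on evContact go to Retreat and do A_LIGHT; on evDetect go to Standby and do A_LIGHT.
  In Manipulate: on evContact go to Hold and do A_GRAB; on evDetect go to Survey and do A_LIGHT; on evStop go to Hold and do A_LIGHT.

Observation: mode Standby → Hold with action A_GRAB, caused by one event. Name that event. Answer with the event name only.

evContact

try evDetect: (Standby, evDetect) → (Survey, A_LIGHT)
try evContact: (Standby, evContact) → (Hold, A_GRAB)  ← matches
try evStop: (Standby, evStop) → (Survey, A_GRAB)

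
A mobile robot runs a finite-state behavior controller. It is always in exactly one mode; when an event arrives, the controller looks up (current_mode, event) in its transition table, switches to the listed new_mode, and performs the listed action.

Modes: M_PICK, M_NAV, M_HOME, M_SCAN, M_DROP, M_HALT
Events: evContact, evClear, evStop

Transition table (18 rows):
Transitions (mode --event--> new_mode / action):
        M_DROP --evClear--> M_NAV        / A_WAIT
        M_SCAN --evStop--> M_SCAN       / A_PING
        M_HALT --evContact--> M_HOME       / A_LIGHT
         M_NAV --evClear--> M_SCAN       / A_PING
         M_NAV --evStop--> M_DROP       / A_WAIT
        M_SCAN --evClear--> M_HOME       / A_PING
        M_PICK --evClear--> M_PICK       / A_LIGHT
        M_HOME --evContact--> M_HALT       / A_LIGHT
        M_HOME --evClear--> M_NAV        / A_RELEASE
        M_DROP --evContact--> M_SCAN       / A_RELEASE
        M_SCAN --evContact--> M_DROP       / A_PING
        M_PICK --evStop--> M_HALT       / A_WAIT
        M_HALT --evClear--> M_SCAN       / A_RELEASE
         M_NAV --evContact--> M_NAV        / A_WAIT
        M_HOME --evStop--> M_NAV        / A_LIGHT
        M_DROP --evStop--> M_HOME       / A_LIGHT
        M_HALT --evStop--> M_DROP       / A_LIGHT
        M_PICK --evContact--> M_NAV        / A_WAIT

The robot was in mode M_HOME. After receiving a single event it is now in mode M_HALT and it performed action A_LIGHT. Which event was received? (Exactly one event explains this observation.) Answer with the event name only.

evContact

try evContact: (M_HOME, evContact) → (M_HALT, A_LIGHT)  ← matches
try evClear: (M_HOME, evClear) → (M_NAV, A_RELEASE)
try evStop: (M_HOME, evStop) → (M_NAV, A_LIGHT)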